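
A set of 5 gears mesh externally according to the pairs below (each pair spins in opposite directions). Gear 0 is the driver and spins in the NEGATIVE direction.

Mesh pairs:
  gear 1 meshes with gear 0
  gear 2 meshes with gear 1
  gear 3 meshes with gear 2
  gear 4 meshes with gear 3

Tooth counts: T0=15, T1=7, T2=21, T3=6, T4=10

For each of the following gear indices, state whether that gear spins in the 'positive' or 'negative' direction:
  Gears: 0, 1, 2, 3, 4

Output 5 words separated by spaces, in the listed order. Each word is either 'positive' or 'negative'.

Answer: negative positive negative positive negative

Derivation:
Gear 0 (driver): negative (depth 0)
  gear 1: meshes with gear 0 -> depth 1 -> positive (opposite of gear 0)
  gear 2: meshes with gear 1 -> depth 2 -> negative (opposite of gear 1)
  gear 3: meshes with gear 2 -> depth 3 -> positive (opposite of gear 2)
  gear 4: meshes with gear 3 -> depth 4 -> negative (opposite of gear 3)
Queried indices 0, 1, 2, 3, 4 -> negative, positive, negative, positive, negative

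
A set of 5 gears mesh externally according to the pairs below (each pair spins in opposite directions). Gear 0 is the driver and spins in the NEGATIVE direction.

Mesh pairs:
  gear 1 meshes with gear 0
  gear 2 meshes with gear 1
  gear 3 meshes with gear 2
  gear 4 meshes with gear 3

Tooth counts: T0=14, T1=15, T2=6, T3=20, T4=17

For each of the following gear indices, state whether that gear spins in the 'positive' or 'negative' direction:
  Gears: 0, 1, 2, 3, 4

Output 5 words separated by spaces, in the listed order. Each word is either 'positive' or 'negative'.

Answer: negative positive negative positive negative

Derivation:
Gear 0 (driver): negative (depth 0)
  gear 1: meshes with gear 0 -> depth 1 -> positive (opposite of gear 0)
  gear 2: meshes with gear 1 -> depth 2 -> negative (opposite of gear 1)
  gear 3: meshes with gear 2 -> depth 3 -> positive (opposite of gear 2)
  gear 4: meshes with gear 3 -> depth 4 -> negative (opposite of gear 3)
Queried indices 0, 1, 2, 3, 4 -> negative, positive, negative, positive, negative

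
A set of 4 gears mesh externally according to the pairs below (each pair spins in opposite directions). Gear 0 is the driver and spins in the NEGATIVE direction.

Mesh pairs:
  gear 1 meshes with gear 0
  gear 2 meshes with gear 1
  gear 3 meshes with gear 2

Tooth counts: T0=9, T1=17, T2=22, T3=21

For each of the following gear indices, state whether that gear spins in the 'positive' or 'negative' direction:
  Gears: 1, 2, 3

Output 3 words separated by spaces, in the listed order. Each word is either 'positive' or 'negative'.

Gear 0 (driver): negative (depth 0)
  gear 1: meshes with gear 0 -> depth 1 -> positive (opposite of gear 0)
  gear 2: meshes with gear 1 -> depth 2 -> negative (opposite of gear 1)
  gear 3: meshes with gear 2 -> depth 3 -> positive (opposite of gear 2)
Queried indices 1, 2, 3 -> positive, negative, positive

Answer: positive negative positive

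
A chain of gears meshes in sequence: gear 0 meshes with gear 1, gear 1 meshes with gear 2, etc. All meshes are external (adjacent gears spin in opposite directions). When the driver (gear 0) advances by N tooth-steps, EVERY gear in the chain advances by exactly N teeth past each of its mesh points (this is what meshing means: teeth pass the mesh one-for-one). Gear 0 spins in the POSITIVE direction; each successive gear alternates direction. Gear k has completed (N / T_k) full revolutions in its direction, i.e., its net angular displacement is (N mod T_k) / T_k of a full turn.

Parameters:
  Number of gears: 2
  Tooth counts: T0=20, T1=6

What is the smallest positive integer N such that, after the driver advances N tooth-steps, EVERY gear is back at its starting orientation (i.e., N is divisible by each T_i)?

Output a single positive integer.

Answer: 60

Derivation:
Gear k returns to start when N is a multiple of T_k.
All gears at start simultaneously when N is a common multiple of [20, 6]; the smallest such N is lcm(20, 6).
Start: lcm = T0 = 20
Fold in T1=6: gcd(20, 6) = 2; lcm(20, 6) = 20 * 6 / 2 = 120 / 2 = 60
Full cycle length = 60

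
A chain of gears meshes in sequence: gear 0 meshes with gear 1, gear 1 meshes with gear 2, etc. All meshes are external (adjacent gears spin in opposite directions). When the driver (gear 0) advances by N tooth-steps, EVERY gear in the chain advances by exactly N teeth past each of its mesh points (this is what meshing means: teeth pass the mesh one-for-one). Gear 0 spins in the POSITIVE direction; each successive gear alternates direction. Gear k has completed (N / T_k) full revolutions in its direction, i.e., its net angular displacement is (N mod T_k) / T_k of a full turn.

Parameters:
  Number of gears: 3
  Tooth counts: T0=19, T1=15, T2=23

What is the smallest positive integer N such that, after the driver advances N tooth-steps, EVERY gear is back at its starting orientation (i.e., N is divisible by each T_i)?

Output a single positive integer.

Answer: 6555

Derivation:
Gear k returns to start when N is a multiple of T_k.
All gears at start simultaneously when N is a common multiple of [19, 15, 23]; the smallest such N is lcm(19, 15, 23).
Start: lcm = T0 = 19
Fold in T1=15: gcd(19, 15) = 1; lcm(19, 15) = 19 * 15 / 1 = 285 / 1 = 285
Fold in T2=23: gcd(285, 23) = 1; lcm(285, 23) = 285 * 23 / 1 = 6555 / 1 = 6555
Full cycle length = 6555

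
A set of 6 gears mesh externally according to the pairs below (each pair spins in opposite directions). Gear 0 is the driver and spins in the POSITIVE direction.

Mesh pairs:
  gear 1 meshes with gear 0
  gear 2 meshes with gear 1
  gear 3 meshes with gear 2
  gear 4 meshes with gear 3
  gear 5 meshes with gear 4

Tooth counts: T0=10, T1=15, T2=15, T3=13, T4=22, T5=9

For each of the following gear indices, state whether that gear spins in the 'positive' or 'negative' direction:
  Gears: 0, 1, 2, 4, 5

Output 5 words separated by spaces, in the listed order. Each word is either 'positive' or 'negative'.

Answer: positive negative positive positive negative

Derivation:
Gear 0 (driver): positive (depth 0)
  gear 1: meshes with gear 0 -> depth 1 -> negative (opposite of gear 0)
  gear 2: meshes with gear 1 -> depth 2 -> positive (opposite of gear 1)
  gear 3: meshes with gear 2 -> depth 3 -> negative (opposite of gear 2)
  gear 4: meshes with gear 3 -> depth 4 -> positive (opposite of gear 3)
  gear 5: meshes with gear 4 -> depth 5 -> negative (opposite of gear 4)
Queried indices 0, 1, 2, 4, 5 -> positive, negative, positive, positive, negative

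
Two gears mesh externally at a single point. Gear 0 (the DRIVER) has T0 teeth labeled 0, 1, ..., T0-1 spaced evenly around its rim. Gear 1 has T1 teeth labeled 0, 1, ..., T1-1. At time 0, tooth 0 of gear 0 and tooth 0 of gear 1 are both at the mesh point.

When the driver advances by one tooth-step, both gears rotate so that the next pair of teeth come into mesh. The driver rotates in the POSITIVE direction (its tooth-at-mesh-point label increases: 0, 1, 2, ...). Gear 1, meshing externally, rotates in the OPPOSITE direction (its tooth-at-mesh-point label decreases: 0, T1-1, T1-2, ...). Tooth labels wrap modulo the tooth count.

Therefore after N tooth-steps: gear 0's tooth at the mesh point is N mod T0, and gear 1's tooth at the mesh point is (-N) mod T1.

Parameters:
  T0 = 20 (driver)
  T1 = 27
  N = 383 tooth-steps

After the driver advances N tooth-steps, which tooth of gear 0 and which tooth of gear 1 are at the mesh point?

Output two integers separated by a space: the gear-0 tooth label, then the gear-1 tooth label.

Gear 0 (driver, T0=20): tooth at mesh = N mod T0
  383 = 19 * 20 + 3, so 383 mod 20 = 3
  gear 0 tooth = 3
Gear 1 (driven, T1=27): tooth at mesh = (-N) mod T1
  383 = 14 * 27 + 5, so 383 mod 27 = 5
  (-383) mod 27 = (-5) mod 27 = 27 - 5 = 22
Mesh after 383 steps: gear-0 tooth 3 meets gear-1 tooth 22

Answer: 3 22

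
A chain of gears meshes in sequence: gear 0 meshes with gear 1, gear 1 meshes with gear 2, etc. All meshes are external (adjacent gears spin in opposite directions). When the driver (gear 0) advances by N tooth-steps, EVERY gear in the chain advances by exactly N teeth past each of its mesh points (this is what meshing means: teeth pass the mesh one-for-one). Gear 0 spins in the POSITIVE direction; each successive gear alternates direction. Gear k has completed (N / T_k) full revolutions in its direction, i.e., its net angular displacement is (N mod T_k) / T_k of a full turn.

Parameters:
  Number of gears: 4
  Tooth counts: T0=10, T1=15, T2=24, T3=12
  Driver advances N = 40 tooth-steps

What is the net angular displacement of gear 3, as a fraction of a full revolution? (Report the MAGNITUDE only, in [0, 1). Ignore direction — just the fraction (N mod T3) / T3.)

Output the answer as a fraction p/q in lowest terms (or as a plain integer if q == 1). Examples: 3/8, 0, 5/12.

Answer: 1/3

Derivation:
Chain of 4 gears, tooth counts: [10, 15, 24, 12]
  gear 0: T0=10, direction=positive, advance = 40 mod 10 = 0 teeth = 0/10 turn
  gear 1: T1=15, direction=negative, advance = 40 mod 15 = 10 teeth = 10/15 turn
  gear 2: T2=24, direction=positive, advance = 40 mod 24 = 16 teeth = 16/24 turn
  gear 3: T3=12, direction=negative, advance = 40 mod 12 = 4 teeth = 4/12 turn
Gear 3: 40 mod 12 = 4
Fraction = 4 / 12 = 1/3 (gcd(4,12)=4) = 1/3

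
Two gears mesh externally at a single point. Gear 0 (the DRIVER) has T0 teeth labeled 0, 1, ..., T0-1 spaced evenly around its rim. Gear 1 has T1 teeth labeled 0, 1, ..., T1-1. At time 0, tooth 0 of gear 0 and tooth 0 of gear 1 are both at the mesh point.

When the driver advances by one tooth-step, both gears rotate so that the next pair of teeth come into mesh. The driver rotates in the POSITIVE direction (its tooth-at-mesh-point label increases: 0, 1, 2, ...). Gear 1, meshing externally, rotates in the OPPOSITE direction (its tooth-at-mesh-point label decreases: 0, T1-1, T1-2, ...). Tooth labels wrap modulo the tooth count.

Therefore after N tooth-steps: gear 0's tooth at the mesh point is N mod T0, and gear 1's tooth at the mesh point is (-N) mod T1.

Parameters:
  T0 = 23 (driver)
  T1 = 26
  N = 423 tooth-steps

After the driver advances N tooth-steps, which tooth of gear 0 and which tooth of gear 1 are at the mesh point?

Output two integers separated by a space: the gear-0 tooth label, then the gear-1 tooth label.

Gear 0 (driver, T0=23): tooth at mesh = N mod T0
  423 = 18 * 23 + 9, so 423 mod 23 = 9
  gear 0 tooth = 9
Gear 1 (driven, T1=26): tooth at mesh = (-N) mod T1
  423 = 16 * 26 + 7, so 423 mod 26 = 7
  (-423) mod 26 = (-7) mod 26 = 26 - 7 = 19
Mesh after 423 steps: gear-0 tooth 9 meets gear-1 tooth 19

Answer: 9 19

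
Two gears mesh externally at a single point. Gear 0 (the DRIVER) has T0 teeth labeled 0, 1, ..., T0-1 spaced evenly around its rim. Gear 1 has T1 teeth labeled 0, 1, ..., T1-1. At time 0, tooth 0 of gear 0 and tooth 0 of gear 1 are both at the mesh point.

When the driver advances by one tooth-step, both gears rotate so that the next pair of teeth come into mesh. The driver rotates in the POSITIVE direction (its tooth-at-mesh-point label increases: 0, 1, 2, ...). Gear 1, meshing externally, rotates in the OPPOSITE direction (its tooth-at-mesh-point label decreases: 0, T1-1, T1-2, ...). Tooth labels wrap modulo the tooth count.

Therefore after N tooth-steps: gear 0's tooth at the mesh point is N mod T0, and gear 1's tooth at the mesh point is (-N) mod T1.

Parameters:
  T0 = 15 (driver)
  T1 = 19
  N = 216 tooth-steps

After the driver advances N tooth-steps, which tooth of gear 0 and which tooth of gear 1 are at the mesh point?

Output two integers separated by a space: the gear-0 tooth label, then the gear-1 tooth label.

Gear 0 (driver, T0=15): tooth at mesh = N mod T0
  216 = 14 * 15 + 6, so 216 mod 15 = 6
  gear 0 tooth = 6
Gear 1 (driven, T1=19): tooth at mesh = (-N) mod T1
  216 = 11 * 19 + 7, so 216 mod 19 = 7
  (-216) mod 19 = (-7) mod 19 = 19 - 7 = 12
Mesh after 216 steps: gear-0 tooth 6 meets gear-1 tooth 12

Answer: 6 12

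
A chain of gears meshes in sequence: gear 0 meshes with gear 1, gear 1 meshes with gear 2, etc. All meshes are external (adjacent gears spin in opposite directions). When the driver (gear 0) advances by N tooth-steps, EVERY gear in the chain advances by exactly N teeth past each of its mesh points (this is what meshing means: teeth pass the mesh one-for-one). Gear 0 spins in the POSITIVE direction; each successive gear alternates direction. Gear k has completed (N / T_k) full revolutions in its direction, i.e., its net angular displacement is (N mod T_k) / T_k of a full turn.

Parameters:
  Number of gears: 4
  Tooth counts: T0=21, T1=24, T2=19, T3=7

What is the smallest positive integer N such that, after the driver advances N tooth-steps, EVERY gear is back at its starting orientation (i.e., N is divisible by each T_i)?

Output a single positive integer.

Gear k returns to start when N is a multiple of T_k.
All gears at start simultaneously when N is a common multiple of [21, 24, 19, 7]; the smallest such N is lcm(21, 24, 19, 7).
Start: lcm = T0 = 21
Fold in T1=24: gcd(21, 24) = 3; lcm(21, 24) = 21 * 24 / 3 = 504 / 3 = 168
Fold in T2=19: gcd(168, 19) = 1; lcm(168, 19) = 168 * 19 / 1 = 3192 / 1 = 3192
Fold in T3=7: gcd(3192, 7) = 7; lcm(3192, 7) = 3192 * 7 / 7 = 22344 / 7 = 3192
Full cycle length = 3192

Answer: 3192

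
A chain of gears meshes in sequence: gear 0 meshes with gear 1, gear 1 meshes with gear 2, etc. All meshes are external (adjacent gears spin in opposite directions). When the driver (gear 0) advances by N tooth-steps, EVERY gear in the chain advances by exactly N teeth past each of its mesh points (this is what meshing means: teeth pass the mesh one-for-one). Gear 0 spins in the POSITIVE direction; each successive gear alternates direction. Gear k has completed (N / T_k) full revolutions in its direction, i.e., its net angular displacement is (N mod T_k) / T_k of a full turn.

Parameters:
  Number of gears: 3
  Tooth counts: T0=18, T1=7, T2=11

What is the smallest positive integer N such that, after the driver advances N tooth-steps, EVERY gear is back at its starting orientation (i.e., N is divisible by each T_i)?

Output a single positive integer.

Answer: 1386

Derivation:
Gear k returns to start when N is a multiple of T_k.
All gears at start simultaneously when N is a common multiple of [18, 7, 11]; the smallest such N is lcm(18, 7, 11).
Start: lcm = T0 = 18
Fold in T1=7: gcd(18, 7) = 1; lcm(18, 7) = 18 * 7 / 1 = 126 / 1 = 126
Fold in T2=11: gcd(126, 11) = 1; lcm(126, 11) = 126 * 11 / 1 = 1386 / 1 = 1386
Full cycle length = 1386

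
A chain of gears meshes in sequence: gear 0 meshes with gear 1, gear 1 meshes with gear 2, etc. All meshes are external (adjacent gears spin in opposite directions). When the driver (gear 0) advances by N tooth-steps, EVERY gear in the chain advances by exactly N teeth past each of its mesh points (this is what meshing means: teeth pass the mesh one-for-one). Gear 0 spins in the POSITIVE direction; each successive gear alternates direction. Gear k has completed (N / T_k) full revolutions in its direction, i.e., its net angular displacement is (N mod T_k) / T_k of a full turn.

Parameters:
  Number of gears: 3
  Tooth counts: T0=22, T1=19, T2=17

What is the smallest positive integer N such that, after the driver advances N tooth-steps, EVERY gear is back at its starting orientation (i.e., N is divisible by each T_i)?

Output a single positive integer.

Gear k returns to start when N is a multiple of T_k.
All gears at start simultaneously when N is a common multiple of [22, 19, 17]; the smallest such N is lcm(22, 19, 17).
Start: lcm = T0 = 22
Fold in T1=19: gcd(22, 19) = 1; lcm(22, 19) = 22 * 19 / 1 = 418 / 1 = 418
Fold in T2=17: gcd(418, 17) = 1; lcm(418, 17) = 418 * 17 / 1 = 7106 / 1 = 7106
Full cycle length = 7106

Answer: 7106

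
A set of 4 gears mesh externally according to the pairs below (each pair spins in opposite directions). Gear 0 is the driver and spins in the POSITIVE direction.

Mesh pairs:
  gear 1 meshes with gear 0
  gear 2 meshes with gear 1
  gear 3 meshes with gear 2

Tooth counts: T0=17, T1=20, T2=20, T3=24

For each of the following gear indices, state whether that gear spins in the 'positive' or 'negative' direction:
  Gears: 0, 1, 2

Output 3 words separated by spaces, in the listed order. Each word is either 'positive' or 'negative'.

Answer: positive negative positive

Derivation:
Gear 0 (driver): positive (depth 0)
  gear 1: meshes with gear 0 -> depth 1 -> negative (opposite of gear 0)
  gear 2: meshes with gear 1 -> depth 2 -> positive (opposite of gear 1)
  gear 3: meshes with gear 2 -> depth 3 -> negative (opposite of gear 2)
Queried indices 0, 1, 2 -> positive, negative, positive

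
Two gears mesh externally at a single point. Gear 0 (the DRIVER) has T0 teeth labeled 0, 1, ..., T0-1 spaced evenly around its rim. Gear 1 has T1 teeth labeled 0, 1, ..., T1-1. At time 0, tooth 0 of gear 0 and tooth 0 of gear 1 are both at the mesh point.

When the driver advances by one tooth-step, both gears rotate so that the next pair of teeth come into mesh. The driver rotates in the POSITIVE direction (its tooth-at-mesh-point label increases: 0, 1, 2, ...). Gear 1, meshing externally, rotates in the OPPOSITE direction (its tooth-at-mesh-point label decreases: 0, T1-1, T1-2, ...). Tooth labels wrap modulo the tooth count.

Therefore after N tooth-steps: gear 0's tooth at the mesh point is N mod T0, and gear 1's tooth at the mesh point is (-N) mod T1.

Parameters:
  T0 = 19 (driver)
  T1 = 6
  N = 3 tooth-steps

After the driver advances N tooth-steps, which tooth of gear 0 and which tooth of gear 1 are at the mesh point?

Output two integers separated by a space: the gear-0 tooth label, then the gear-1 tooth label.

Gear 0 (driver, T0=19): tooth at mesh = N mod T0
  3 = 0 * 19 + 3, so 3 mod 19 = 3
  gear 0 tooth = 3
Gear 1 (driven, T1=6): tooth at mesh = (-N) mod T1
  3 = 0 * 6 + 3, so 3 mod 6 = 3
  (-3) mod 6 = (-3) mod 6 = 6 - 3 = 3
Mesh after 3 steps: gear-0 tooth 3 meets gear-1 tooth 3

Answer: 3 3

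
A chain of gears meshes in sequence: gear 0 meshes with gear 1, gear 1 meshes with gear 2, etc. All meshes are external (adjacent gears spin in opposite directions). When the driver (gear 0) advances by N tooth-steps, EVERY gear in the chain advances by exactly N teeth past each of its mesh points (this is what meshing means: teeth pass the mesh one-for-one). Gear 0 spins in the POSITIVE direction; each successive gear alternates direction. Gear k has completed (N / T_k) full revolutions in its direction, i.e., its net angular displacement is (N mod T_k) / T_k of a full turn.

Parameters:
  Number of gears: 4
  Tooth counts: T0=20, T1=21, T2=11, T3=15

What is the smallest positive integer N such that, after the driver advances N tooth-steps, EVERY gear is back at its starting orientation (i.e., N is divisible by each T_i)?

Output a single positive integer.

Answer: 4620

Derivation:
Gear k returns to start when N is a multiple of T_k.
All gears at start simultaneously when N is a common multiple of [20, 21, 11, 15]; the smallest such N is lcm(20, 21, 11, 15).
Start: lcm = T0 = 20
Fold in T1=21: gcd(20, 21) = 1; lcm(20, 21) = 20 * 21 / 1 = 420 / 1 = 420
Fold in T2=11: gcd(420, 11) = 1; lcm(420, 11) = 420 * 11 / 1 = 4620 / 1 = 4620
Fold in T3=15: gcd(4620, 15) = 15; lcm(4620, 15) = 4620 * 15 / 15 = 69300 / 15 = 4620
Full cycle length = 4620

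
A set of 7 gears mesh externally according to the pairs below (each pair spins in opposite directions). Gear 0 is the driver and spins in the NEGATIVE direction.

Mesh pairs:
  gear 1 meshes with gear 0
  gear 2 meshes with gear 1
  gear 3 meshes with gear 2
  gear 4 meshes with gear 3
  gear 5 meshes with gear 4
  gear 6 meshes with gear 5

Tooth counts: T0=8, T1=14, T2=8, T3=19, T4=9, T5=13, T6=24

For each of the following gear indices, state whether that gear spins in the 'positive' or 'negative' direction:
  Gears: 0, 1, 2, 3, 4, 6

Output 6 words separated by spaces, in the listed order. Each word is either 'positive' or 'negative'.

Gear 0 (driver): negative (depth 0)
  gear 1: meshes with gear 0 -> depth 1 -> positive (opposite of gear 0)
  gear 2: meshes with gear 1 -> depth 2 -> negative (opposite of gear 1)
  gear 3: meshes with gear 2 -> depth 3 -> positive (opposite of gear 2)
  gear 4: meshes with gear 3 -> depth 4 -> negative (opposite of gear 3)
  gear 5: meshes with gear 4 -> depth 5 -> positive (opposite of gear 4)
  gear 6: meshes with gear 5 -> depth 6 -> negative (opposite of gear 5)
Queried indices 0, 1, 2, 3, 4, 6 -> negative, positive, negative, positive, negative, negative

Answer: negative positive negative positive negative negative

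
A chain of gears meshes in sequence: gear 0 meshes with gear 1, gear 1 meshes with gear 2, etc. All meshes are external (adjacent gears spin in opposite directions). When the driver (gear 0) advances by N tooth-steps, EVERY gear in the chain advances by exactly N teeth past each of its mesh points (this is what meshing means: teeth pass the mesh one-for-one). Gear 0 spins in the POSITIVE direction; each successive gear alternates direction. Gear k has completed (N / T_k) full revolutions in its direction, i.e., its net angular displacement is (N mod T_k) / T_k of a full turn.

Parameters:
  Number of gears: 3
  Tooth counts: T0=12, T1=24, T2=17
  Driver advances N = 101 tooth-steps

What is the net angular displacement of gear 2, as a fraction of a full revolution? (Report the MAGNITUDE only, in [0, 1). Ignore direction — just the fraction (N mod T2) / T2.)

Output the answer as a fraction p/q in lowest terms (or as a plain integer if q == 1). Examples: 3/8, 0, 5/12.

Chain of 3 gears, tooth counts: [12, 24, 17]
  gear 0: T0=12, direction=positive, advance = 101 mod 12 = 5 teeth = 5/12 turn
  gear 1: T1=24, direction=negative, advance = 101 mod 24 = 5 teeth = 5/24 turn
  gear 2: T2=17, direction=positive, advance = 101 mod 17 = 16 teeth = 16/17 turn
Gear 2: 101 mod 17 = 16
Fraction = 16 / 17 = 16/17 (gcd(16,17)=1) = 16/17

Answer: 16/17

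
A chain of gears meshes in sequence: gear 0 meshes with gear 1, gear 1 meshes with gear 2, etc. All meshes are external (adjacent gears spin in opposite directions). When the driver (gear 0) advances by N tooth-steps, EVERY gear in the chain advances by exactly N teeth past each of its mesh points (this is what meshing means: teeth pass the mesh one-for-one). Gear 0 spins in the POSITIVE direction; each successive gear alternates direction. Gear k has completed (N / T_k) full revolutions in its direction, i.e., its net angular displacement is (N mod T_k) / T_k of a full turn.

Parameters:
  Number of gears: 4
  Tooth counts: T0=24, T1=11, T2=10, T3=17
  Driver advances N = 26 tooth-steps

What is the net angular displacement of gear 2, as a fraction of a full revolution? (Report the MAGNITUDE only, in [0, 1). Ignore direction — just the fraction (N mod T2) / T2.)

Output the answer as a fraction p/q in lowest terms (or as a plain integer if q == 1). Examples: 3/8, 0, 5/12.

Answer: 3/5

Derivation:
Chain of 4 gears, tooth counts: [24, 11, 10, 17]
  gear 0: T0=24, direction=positive, advance = 26 mod 24 = 2 teeth = 2/24 turn
  gear 1: T1=11, direction=negative, advance = 26 mod 11 = 4 teeth = 4/11 turn
  gear 2: T2=10, direction=positive, advance = 26 mod 10 = 6 teeth = 6/10 turn
  gear 3: T3=17, direction=negative, advance = 26 mod 17 = 9 teeth = 9/17 turn
Gear 2: 26 mod 10 = 6
Fraction = 6 / 10 = 3/5 (gcd(6,10)=2) = 3/5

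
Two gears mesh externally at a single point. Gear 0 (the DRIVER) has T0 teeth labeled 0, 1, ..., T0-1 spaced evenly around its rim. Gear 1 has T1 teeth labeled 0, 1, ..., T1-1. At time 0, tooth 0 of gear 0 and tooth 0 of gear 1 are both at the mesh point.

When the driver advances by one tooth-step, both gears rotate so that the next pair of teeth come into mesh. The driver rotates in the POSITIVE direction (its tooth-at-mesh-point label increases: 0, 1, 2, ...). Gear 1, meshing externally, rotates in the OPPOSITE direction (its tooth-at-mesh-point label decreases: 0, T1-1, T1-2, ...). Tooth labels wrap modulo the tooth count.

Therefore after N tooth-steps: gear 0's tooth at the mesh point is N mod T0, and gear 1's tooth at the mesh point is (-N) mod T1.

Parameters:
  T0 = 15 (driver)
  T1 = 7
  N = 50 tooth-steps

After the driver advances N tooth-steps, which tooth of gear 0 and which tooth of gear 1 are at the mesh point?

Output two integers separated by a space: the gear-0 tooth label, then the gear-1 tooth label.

Answer: 5 6

Derivation:
Gear 0 (driver, T0=15): tooth at mesh = N mod T0
  50 = 3 * 15 + 5, so 50 mod 15 = 5
  gear 0 tooth = 5
Gear 1 (driven, T1=7): tooth at mesh = (-N) mod T1
  50 = 7 * 7 + 1, so 50 mod 7 = 1
  (-50) mod 7 = (-1) mod 7 = 7 - 1 = 6
Mesh after 50 steps: gear-0 tooth 5 meets gear-1 tooth 6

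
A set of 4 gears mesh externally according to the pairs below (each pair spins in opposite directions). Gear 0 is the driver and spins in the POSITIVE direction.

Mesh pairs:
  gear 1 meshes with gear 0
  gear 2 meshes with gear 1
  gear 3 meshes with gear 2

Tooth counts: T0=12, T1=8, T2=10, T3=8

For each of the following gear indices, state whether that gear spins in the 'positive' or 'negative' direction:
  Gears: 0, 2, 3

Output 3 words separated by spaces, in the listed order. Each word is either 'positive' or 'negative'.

Gear 0 (driver): positive (depth 0)
  gear 1: meshes with gear 0 -> depth 1 -> negative (opposite of gear 0)
  gear 2: meshes with gear 1 -> depth 2 -> positive (opposite of gear 1)
  gear 3: meshes with gear 2 -> depth 3 -> negative (opposite of gear 2)
Queried indices 0, 2, 3 -> positive, positive, negative

Answer: positive positive negative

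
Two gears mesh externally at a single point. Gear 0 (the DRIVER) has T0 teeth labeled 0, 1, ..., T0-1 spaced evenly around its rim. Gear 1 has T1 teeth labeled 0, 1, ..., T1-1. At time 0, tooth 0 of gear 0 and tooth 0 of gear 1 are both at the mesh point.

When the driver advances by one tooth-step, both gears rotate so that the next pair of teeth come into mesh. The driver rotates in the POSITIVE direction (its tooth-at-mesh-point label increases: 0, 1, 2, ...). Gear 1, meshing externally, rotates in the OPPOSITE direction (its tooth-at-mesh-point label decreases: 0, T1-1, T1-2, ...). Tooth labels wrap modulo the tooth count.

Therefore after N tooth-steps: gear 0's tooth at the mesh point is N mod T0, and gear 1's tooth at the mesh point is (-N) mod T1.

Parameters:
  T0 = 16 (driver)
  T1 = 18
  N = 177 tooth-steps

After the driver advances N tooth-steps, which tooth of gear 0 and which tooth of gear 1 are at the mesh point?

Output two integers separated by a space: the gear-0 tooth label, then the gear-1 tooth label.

Gear 0 (driver, T0=16): tooth at mesh = N mod T0
  177 = 11 * 16 + 1, so 177 mod 16 = 1
  gear 0 tooth = 1
Gear 1 (driven, T1=18): tooth at mesh = (-N) mod T1
  177 = 9 * 18 + 15, so 177 mod 18 = 15
  (-177) mod 18 = (-15) mod 18 = 18 - 15 = 3
Mesh after 177 steps: gear-0 tooth 1 meets gear-1 tooth 3

Answer: 1 3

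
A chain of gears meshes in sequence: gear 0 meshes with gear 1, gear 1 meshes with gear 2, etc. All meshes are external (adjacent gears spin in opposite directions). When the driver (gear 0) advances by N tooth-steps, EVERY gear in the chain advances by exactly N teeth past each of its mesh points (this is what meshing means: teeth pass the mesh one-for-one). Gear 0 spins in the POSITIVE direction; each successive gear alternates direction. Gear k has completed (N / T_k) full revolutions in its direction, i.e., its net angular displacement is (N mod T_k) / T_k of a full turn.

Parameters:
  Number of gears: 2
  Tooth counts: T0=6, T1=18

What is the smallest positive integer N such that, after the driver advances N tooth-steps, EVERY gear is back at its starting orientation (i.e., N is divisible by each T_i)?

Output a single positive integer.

Gear k returns to start when N is a multiple of T_k.
All gears at start simultaneously when N is a common multiple of [6, 18]; the smallest such N is lcm(6, 18).
Start: lcm = T0 = 6
Fold in T1=18: gcd(6, 18) = 6; lcm(6, 18) = 6 * 18 / 6 = 108 / 6 = 18
Full cycle length = 18

Answer: 18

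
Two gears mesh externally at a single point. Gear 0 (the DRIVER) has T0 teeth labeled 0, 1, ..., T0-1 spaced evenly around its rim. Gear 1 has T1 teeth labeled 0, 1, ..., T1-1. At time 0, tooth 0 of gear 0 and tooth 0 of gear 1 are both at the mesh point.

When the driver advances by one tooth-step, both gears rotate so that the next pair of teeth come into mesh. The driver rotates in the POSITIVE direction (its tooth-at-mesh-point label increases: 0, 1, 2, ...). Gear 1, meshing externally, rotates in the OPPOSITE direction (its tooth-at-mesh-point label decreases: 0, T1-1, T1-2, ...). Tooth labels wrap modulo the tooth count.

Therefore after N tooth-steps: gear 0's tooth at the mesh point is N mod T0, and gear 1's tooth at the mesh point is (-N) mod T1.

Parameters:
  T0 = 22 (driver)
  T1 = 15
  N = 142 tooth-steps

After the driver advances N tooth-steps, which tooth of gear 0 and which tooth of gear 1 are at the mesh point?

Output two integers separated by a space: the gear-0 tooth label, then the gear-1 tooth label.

Answer: 10 8

Derivation:
Gear 0 (driver, T0=22): tooth at mesh = N mod T0
  142 = 6 * 22 + 10, so 142 mod 22 = 10
  gear 0 tooth = 10
Gear 1 (driven, T1=15): tooth at mesh = (-N) mod T1
  142 = 9 * 15 + 7, so 142 mod 15 = 7
  (-142) mod 15 = (-7) mod 15 = 15 - 7 = 8
Mesh after 142 steps: gear-0 tooth 10 meets gear-1 tooth 8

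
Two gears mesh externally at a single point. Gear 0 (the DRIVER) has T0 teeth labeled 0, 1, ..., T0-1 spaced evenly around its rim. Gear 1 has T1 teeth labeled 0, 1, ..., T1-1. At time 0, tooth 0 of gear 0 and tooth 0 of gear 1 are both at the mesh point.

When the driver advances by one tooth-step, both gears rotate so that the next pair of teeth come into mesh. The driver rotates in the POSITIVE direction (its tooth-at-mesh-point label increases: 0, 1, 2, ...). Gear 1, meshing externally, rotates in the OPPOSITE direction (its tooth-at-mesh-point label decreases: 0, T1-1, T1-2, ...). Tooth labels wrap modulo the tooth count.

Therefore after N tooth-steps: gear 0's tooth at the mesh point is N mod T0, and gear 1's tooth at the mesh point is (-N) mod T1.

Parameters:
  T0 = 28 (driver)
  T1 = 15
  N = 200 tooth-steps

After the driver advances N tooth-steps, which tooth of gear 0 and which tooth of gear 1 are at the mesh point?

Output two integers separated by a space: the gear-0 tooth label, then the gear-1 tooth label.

Gear 0 (driver, T0=28): tooth at mesh = N mod T0
  200 = 7 * 28 + 4, so 200 mod 28 = 4
  gear 0 tooth = 4
Gear 1 (driven, T1=15): tooth at mesh = (-N) mod T1
  200 = 13 * 15 + 5, so 200 mod 15 = 5
  (-200) mod 15 = (-5) mod 15 = 15 - 5 = 10
Mesh after 200 steps: gear-0 tooth 4 meets gear-1 tooth 10

Answer: 4 10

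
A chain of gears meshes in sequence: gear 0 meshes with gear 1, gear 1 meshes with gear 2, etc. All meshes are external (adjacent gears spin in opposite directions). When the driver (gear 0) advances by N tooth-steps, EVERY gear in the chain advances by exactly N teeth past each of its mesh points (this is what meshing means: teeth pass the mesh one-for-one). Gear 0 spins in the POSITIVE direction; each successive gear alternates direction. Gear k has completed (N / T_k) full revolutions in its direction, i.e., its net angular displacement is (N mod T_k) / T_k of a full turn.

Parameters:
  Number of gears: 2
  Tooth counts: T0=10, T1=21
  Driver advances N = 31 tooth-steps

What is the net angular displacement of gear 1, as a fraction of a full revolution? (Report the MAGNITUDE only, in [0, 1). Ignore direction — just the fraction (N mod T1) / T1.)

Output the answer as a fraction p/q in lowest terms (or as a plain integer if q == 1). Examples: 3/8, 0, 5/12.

Answer: 10/21

Derivation:
Chain of 2 gears, tooth counts: [10, 21]
  gear 0: T0=10, direction=positive, advance = 31 mod 10 = 1 teeth = 1/10 turn
  gear 1: T1=21, direction=negative, advance = 31 mod 21 = 10 teeth = 10/21 turn
Gear 1: 31 mod 21 = 10
Fraction = 10 / 21 = 10/21 (gcd(10,21)=1) = 10/21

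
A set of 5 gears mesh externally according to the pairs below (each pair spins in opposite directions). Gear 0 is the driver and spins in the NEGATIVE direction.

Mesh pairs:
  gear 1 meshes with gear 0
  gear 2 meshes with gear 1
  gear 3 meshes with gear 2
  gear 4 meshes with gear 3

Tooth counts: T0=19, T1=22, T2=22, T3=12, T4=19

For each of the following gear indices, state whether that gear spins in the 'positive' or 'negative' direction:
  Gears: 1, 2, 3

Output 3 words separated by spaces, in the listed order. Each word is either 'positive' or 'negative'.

Gear 0 (driver): negative (depth 0)
  gear 1: meshes with gear 0 -> depth 1 -> positive (opposite of gear 0)
  gear 2: meshes with gear 1 -> depth 2 -> negative (opposite of gear 1)
  gear 3: meshes with gear 2 -> depth 3 -> positive (opposite of gear 2)
  gear 4: meshes with gear 3 -> depth 4 -> negative (opposite of gear 3)
Queried indices 1, 2, 3 -> positive, negative, positive

Answer: positive negative positive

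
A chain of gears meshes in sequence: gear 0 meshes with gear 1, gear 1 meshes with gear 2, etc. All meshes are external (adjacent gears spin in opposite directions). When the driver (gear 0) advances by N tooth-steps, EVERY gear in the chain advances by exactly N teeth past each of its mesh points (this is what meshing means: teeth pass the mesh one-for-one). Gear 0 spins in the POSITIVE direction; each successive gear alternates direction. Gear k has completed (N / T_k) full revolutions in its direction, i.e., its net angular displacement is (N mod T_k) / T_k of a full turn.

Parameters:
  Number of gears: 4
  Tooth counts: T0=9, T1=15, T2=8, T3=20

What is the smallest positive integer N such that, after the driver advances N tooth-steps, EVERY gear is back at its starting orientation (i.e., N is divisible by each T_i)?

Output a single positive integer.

Answer: 360

Derivation:
Gear k returns to start when N is a multiple of T_k.
All gears at start simultaneously when N is a common multiple of [9, 15, 8, 20]; the smallest such N is lcm(9, 15, 8, 20).
Start: lcm = T0 = 9
Fold in T1=15: gcd(9, 15) = 3; lcm(9, 15) = 9 * 15 / 3 = 135 / 3 = 45
Fold in T2=8: gcd(45, 8) = 1; lcm(45, 8) = 45 * 8 / 1 = 360 / 1 = 360
Fold in T3=20: gcd(360, 20) = 20; lcm(360, 20) = 360 * 20 / 20 = 7200 / 20 = 360
Full cycle length = 360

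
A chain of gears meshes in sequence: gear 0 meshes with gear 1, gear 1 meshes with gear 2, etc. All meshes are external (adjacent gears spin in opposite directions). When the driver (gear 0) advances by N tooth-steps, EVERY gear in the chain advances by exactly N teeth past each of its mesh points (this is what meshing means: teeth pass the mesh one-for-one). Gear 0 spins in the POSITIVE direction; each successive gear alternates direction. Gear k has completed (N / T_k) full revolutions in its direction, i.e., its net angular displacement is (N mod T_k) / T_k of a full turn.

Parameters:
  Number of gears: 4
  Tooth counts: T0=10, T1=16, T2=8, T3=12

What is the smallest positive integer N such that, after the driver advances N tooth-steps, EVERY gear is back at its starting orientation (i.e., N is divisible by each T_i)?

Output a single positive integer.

Gear k returns to start when N is a multiple of T_k.
All gears at start simultaneously when N is a common multiple of [10, 16, 8, 12]; the smallest such N is lcm(10, 16, 8, 12).
Start: lcm = T0 = 10
Fold in T1=16: gcd(10, 16) = 2; lcm(10, 16) = 10 * 16 / 2 = 160 / 2 = 80
Fold in T2=8: gcd(80, 8) = 8; lcm(80, 8) = 80 * 8 / 8 = 640 / 8 = 80
Fold in T3=12: gcd(80, 12) = 4; lcm(80, 12) = 80 * 12 / 4 = 960 / 4 = 240
Full cycle length = 240

Answer: 240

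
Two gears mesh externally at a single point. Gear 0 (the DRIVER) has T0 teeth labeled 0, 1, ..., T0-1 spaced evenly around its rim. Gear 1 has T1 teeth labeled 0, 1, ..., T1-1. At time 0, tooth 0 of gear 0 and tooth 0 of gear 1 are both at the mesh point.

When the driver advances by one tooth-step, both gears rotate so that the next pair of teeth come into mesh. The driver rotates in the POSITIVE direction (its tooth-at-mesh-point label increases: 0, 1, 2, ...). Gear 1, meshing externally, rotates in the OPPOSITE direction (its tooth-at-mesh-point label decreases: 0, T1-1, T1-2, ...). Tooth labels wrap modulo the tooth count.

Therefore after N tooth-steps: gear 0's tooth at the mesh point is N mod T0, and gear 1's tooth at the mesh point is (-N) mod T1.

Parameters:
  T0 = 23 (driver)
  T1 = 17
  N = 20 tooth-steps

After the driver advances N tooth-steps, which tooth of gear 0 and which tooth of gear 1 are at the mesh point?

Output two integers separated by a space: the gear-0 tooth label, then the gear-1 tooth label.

Gear 0 (driver, T0=23): tooth at mesh = N mod T0
  20 = 0 * 23 + 20, so 20 mod 23 = 20
  gear 0 tooth = 20
Gear 1 (driven, T1=17): tooth at mesh = (-N) mod T1
  20 = 1 * 17 + 3, so 20 mod 17 = 3
  (-20) mod 17 = (-3) mod 17 = 17 - 3 = 14
Mesh after 20 steps: gear-0 tooth 20 meets gear-1 tooth 14

Answer: 20 14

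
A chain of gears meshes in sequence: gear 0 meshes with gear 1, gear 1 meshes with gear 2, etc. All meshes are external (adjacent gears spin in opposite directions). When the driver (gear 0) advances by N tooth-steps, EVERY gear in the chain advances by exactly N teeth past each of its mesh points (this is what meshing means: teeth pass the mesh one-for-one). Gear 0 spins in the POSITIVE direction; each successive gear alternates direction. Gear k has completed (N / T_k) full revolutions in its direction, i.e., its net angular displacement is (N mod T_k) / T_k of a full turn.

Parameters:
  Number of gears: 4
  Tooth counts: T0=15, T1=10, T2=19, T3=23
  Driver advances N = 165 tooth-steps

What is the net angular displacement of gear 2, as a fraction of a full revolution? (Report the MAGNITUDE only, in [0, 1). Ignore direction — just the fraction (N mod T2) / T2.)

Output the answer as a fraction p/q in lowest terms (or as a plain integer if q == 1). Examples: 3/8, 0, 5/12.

Chain of 4 gears, tooth counts: [15, 10, 19, 23]
  gear 0: T0=15, direction=positive, advance = 165 mod 15 = 0 teeth = 0/15 turn
  gear 1: T1=10, direction=negative, advance = 165 mod 10 = 5 teeth = 5/10 turn
  gear 2: T2=19, direction=positive, advance = 165 mod 19 = 13 teeth = 13/19 turn
  gear 3: T3=23, direction=negative, advance = 165 mod 23 = 4 teeth = 4/23 turn
Gear 2: 165 mod 19 = 13
Fraction = 13 / 19 = 13/19 (gcd(13,19)=1) = 13/19

Answer: 13/19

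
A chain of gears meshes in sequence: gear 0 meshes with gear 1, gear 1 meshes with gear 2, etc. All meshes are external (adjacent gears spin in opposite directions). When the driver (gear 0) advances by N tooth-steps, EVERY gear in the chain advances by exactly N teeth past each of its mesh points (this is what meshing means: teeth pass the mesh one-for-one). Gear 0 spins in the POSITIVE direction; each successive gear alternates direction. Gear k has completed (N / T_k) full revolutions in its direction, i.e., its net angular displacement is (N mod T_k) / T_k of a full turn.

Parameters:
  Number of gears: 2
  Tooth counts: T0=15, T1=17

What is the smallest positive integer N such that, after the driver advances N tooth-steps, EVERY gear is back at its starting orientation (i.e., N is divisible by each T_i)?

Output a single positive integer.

Gear k returns to start when N is a multiple of T_k.
All gears at start simultaneously when N is a common multiple of [15, 17]; the smallest such N is lcm(15, 17).
Start: lcm = T0 = 15
Fold in T1=17: gcd(15, 17) = 1; lcm(15, 17) = 15 * 17 / 1 = 255 / 1 = 255
Full cycle length = 255

Answer: 255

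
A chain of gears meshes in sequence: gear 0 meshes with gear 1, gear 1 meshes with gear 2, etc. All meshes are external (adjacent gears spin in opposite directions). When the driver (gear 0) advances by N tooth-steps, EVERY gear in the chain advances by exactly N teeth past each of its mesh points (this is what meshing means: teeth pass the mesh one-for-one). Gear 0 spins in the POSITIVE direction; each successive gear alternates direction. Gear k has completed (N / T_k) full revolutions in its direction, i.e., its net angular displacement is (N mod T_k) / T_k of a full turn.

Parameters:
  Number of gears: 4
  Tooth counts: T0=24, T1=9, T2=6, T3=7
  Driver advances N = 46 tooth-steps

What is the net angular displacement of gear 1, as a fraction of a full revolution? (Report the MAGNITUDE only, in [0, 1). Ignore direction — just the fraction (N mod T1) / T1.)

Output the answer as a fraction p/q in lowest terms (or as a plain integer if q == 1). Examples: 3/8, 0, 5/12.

Chain of 4 gears, tooth counts: [24, 9, 6, 7]
  gear 0: T0=24, direction=positive, advance = 46 mod 24 = 22 teeth = 22/24 turn
  gear 1: T1=9, direction=negative, advance = 46 mod 9 = 1 teeth = 1/9 turn
  gear 2: T2=6, direction=positive, advance = 46 mod 6 = 4 teeth = 4/6 turn
  gear 3: T3=7, direction=negative, advance = 46 mod 7 = 4 teeth = 4/7 turn
Gear 1: 46 mod 9 = 1
Fraction = 1 / 9 = 1/9 (gcd(1,9)=1) = 1/9

Answer: 1/9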